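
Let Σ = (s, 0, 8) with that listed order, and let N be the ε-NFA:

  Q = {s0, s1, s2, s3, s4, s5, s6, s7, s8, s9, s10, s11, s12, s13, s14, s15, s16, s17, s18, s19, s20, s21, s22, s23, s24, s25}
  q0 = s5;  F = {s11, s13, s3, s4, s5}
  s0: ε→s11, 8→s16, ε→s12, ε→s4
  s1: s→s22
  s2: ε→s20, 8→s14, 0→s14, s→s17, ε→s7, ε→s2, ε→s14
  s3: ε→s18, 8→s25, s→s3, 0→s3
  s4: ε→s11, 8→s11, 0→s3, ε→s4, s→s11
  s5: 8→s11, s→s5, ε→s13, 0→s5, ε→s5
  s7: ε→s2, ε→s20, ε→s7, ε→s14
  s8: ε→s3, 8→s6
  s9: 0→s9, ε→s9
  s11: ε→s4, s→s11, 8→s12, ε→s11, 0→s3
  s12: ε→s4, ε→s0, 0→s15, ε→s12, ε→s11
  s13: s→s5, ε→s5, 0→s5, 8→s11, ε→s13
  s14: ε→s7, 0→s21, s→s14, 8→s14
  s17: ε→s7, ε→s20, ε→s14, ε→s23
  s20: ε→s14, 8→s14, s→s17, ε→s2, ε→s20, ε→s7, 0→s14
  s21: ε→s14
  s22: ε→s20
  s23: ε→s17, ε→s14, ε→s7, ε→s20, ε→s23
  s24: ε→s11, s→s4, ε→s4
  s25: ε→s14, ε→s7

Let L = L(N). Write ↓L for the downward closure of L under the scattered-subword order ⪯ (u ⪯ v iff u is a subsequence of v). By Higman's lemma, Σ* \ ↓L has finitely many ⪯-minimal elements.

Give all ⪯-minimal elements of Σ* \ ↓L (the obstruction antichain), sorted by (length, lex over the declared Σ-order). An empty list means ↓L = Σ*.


A = [808].

|Q|=26, |F|=5, |δ|=76 (46 ε).
min D↑ (4 st, q0=0, F={3}): 0:s→0,0→0,8→1 1:s→1,0→2,8→1 2:s→2,0→2,8→3 3:s→3,0→3,8→3 (ε-aug+det+¬).
'808': N↓-sim [18, 16, 11, 8] end={s14,s17,s2,s20,s21,s23,s25,s7} rej; 3/3 del acc.
1 words, ⪯-incomp.


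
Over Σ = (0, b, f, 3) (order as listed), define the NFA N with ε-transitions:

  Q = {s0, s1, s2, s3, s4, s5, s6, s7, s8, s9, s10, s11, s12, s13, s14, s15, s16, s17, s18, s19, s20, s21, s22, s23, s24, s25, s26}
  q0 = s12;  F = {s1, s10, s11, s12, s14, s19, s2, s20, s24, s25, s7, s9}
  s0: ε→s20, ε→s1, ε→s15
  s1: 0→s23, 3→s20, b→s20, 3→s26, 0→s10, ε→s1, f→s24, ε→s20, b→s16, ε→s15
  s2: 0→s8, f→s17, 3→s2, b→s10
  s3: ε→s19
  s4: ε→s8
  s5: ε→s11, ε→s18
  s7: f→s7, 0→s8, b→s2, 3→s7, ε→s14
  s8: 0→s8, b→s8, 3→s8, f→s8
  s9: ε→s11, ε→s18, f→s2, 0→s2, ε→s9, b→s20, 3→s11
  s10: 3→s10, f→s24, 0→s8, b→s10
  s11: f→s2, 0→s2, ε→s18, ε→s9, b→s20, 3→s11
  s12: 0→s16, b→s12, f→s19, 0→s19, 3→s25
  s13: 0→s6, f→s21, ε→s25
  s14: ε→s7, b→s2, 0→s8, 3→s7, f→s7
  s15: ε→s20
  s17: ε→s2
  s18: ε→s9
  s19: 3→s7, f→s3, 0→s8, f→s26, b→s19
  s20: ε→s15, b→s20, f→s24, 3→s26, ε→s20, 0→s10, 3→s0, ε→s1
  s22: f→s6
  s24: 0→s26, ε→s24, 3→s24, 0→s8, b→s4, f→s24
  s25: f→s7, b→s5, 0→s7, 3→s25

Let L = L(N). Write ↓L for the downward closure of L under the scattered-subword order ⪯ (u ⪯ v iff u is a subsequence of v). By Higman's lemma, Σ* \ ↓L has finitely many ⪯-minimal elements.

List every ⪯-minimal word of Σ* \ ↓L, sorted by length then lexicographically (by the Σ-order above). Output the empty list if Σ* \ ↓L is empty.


Antichain: [00, f0, 3bbfb].

|Q|=27, |F|=12, |δ|=87 (25 ε).
min D↑ (10 st, q0=0, F={3}): 0:0→1,b→0,f→1,3→2 1:0→3,b→1,f→1,3→4 2:0→4,b→5,f→4,3→2 3:0→3,b→3,f→3,3→3 4:0→3,b→6,f→4,3→4 5:0→6,b→7,f→6,3→5 6:0→3,b→8,f→6,3→6 7:0→8,b→7,f→9,3→7 8:0→3,b→8,f→9,3→8 9:0→3,b→3,f→9,3→9 (ε-aug+det+¬).
'00': run [23, 13, 2] end={s26,s8} rej; 2/2 single-dels accept.
'f0': |S_i|=[23, 11, 2] end={s26,s8} ∉↓L; 2/2 del acc.
'3bbfb': N↓-sim [23, 20, 17, 11, 4, 2] end={s4,s8} — reject; 5/5 deletions ∈↓L.
3 minimals (antichain).


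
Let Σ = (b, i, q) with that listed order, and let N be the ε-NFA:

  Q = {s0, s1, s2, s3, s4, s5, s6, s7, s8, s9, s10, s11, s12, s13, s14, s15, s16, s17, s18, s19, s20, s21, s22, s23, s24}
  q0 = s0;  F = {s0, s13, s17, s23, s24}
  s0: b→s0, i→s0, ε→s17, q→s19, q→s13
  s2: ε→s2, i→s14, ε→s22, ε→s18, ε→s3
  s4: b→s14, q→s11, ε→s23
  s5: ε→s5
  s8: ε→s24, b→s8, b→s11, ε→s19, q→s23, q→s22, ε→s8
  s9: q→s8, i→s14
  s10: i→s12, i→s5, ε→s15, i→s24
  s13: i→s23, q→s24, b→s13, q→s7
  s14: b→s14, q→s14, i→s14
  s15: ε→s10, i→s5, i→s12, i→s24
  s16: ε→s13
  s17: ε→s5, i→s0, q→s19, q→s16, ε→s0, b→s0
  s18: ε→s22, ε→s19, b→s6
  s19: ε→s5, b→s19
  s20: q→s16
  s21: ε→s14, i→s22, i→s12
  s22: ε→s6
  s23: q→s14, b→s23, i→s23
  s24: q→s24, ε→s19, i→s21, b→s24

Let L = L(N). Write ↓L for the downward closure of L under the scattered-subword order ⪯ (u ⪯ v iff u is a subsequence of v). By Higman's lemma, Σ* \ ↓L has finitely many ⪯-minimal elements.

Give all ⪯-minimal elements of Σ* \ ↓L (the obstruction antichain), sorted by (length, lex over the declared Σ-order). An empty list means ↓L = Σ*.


min(Σ*\↓L) = [qiq, qqi].

|Q|=25, |F|=5, |δ|=62 (21 ε).
min D↑ (5 st, q0=0, F={4}): 0:b→0,i→0,q→1 1:b→1,i→2,q→3 2:b→2,i→2,q→4 3:b→3,i→4,q→3 4:b→4,i→4,q→4 (ε-aug+det+¬).
'qiq': N↓-sim [14, 12, 6, 1] end={s14} — reject; 3/3 del acc.
'qqi': |S_i|=[14, 12, 9, 5] end={s12,s14,s21,s22,s6} — reject; 3/3 deletions ∈↓L.
2 minimals (antichain).


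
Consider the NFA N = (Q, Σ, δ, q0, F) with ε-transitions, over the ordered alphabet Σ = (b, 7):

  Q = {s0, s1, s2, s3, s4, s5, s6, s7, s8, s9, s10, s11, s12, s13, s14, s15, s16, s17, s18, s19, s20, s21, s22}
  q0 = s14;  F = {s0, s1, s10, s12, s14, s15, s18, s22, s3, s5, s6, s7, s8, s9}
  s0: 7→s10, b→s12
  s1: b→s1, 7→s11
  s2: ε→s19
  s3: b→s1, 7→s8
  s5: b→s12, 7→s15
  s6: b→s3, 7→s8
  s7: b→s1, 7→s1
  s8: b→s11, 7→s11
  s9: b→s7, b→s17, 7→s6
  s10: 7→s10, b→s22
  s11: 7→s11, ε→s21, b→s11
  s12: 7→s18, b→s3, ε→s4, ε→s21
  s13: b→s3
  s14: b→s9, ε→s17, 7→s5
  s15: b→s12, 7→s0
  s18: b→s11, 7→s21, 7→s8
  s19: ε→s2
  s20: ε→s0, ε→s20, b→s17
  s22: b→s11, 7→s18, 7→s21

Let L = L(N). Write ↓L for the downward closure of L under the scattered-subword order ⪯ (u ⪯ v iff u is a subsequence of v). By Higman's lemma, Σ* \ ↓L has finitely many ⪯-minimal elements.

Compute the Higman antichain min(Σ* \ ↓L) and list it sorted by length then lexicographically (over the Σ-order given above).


|Q|=23, |F|=14, |δ|=43 (8 ε).
min D↑ (15 st, q0=0, F={12}): 0:b→1,7→2 1:b→3,7→4 2:b→5,7→6 3:b→7,7→7 4:b→8,7→9 5:b→8,7→10 6:b→5,7→11 7:b→7,7→12 8:b→7,7→9 9:b→12,7→12 10:b→12,7→9 11:b→5,7→13 12:b→12,7→12 13:b→14,7→13 14:b→12,7→10 (ε-aug+det+¬).
'bbb7': N↓-sim [18, 13, 7, 3, 2] end={s11,s21} ∉↓L; 4/4 single-dels accept.
'bb77': |S_i|=[18, 13, 7, 4, 2] end={s11,s21} rej; 4/4 del acc.
'b77b': N↓-sim [18, 13, 7, 3, 2] end={s11,s21} — reject; 4/4 del acc.
'b777': N↓-sim [18, 13, 7, 3, 2] end={s11,s21} — reject; 4/4 deletions ∈↓L.
'7b7b': |S_i|=[18, 14, 9, 4, 2] end={s11,s21} — reject; 4/4 del acc.
'7777bb': run [18, 14, 12, 11, 6, 5, 2] end={s11,s21} rej; 6/6 single-dels accept.
6 words, ⪯-incomp.

A = [bbb7, bb77, b77b, b777, 7b7b, 7777bb].


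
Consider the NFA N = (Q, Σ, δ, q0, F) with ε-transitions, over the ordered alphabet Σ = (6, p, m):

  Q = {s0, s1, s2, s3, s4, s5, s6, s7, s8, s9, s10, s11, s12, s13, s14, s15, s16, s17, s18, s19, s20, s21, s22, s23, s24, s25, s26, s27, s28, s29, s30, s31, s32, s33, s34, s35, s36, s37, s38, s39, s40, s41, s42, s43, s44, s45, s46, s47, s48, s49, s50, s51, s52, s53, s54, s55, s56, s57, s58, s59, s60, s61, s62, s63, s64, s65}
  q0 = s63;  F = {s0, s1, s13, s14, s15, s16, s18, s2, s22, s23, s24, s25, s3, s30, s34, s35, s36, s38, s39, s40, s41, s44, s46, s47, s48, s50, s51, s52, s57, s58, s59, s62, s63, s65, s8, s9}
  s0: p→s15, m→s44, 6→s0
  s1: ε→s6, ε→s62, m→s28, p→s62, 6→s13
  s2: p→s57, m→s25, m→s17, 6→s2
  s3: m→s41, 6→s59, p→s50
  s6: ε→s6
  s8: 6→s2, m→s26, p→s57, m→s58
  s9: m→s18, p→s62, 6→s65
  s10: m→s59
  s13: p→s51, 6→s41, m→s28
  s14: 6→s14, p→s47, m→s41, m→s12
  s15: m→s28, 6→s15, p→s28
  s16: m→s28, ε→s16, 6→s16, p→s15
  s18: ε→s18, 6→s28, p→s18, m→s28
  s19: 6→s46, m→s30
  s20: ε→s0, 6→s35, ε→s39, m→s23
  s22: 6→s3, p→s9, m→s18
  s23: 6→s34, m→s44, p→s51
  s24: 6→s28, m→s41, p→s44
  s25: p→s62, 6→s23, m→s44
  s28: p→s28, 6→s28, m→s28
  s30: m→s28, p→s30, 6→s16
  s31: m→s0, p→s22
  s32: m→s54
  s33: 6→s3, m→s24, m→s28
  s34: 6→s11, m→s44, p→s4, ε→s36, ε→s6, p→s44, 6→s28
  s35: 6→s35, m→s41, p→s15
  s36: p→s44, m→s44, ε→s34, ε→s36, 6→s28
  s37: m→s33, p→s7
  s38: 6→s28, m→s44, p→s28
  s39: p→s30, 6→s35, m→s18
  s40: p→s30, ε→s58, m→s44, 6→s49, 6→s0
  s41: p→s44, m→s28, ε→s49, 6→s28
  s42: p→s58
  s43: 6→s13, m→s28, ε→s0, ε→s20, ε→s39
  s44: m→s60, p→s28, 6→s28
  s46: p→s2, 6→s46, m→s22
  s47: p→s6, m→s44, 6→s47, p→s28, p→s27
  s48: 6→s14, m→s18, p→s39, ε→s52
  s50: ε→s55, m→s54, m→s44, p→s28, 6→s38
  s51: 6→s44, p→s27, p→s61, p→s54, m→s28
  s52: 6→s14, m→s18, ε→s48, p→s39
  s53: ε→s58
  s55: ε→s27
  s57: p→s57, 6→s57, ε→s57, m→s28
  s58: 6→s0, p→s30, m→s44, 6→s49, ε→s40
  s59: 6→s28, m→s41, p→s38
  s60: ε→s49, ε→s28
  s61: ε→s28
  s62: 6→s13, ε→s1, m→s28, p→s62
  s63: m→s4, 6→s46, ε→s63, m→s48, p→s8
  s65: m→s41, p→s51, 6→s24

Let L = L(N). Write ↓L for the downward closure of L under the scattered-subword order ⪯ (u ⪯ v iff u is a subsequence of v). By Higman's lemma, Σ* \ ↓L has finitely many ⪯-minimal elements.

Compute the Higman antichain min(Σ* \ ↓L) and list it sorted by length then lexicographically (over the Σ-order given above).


Antichain: [ppm, mm6, mmm, pmmp, m6pp, 6m666].

|Q|=66, |F|=36, |δ|=168 (28 ε).
min D↑ (33 st, q0=0, F={14}): 0:6→1,p→2,m→3 1:6→1,p→4,m→5 2:6→4,p→6,m→7 3:6→8,p→9,m→10 4:6→4,p→6,m→11 5:6→12,p→13,m→10 6:6→6,p→6,m→14 7:6→15,p→16,m→17 8:6→8,p→18,m→19 9:6→20,p→16,m→10 10:6→14,p→10,m→14 11:6→21,p→22,m→17 12:6→23,p→24,m→19 13:6→25,p→22,m→10 14:6→14,p→14,m→14 15:6→15,p→26,m→17 16:6→27,p→16,m→14 17:6→14,p→14,m→14 18:6→18,p→14,m→17 19:6→14,p→17,m→14 20:6→20,p→26,m→19 21:6→28,p→29,m→17 22:6→30,p→22,m→14 23:6→14,p→31,m→19 24:6→31,p→14,m→17 25:6→32,p→29,m→19 26:6→26,p→14,m→14 27:6→27,p→26,m→14 28:6→14,p→17,m→17 29:6→17,p→14,m→14 30:6→19,p→29,m→14 31:6→14,p→14,m→17 32:6→14,p→17,m→19 [Hopcroft].
'ppm': N↓-sim [49, 40, 19, 3] end={s28,s49,s60} ∉↓L; 3/3 deletions ∈↓L.
'mm6': N↓-sim [49, 44, 8, 1] end={s28} ∉↓L; 3/3 single-dels accept.
'mmm': run [49, 44, 8, 3] end={s28,s49,s60} rej; 3/3 deletions ∈↓L.
'pmmp': N↓-sim [49, 40, 28, 4, 1] end={s28} — reject; 4/4 single-dels accept.
'm6pp': run [49, 44, 30, 15, 5] end={s27,s28,s54,s6,s61} — reject; 4/4 del acc.
'6m666': N↓-sim [49, 40, 31, 23, 13, 2] end={s11,s28} — reject; 5/5 single-dels accept.
6 minimals (antichain).


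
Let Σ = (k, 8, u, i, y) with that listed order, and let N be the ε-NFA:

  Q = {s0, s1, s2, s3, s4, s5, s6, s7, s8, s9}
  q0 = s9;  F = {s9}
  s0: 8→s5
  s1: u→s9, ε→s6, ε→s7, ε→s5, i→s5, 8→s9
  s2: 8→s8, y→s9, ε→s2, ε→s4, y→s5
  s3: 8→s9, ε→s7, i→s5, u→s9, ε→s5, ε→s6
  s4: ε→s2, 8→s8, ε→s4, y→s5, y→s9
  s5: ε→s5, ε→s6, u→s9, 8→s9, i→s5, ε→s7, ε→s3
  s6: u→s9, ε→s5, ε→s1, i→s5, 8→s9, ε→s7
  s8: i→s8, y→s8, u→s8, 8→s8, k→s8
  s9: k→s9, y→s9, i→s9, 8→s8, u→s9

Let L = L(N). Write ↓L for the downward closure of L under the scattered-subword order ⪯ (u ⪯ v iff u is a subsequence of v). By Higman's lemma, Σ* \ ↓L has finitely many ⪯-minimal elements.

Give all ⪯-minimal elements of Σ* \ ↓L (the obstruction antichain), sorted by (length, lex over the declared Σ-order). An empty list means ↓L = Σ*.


|Q|=10, |F|=1, |δ|=46 (17 ε).
min D↑ (2 st, q0=0, F={1}): 0:k→0,8→1,u→0,i→0,y→0 1:k→1,8→1,u→1,i→1,y→1.
'8': run [2, 1] end={s8} — reject; 1/1 deletions ∈↓L.
1 minimals (antichain).

A = [8].


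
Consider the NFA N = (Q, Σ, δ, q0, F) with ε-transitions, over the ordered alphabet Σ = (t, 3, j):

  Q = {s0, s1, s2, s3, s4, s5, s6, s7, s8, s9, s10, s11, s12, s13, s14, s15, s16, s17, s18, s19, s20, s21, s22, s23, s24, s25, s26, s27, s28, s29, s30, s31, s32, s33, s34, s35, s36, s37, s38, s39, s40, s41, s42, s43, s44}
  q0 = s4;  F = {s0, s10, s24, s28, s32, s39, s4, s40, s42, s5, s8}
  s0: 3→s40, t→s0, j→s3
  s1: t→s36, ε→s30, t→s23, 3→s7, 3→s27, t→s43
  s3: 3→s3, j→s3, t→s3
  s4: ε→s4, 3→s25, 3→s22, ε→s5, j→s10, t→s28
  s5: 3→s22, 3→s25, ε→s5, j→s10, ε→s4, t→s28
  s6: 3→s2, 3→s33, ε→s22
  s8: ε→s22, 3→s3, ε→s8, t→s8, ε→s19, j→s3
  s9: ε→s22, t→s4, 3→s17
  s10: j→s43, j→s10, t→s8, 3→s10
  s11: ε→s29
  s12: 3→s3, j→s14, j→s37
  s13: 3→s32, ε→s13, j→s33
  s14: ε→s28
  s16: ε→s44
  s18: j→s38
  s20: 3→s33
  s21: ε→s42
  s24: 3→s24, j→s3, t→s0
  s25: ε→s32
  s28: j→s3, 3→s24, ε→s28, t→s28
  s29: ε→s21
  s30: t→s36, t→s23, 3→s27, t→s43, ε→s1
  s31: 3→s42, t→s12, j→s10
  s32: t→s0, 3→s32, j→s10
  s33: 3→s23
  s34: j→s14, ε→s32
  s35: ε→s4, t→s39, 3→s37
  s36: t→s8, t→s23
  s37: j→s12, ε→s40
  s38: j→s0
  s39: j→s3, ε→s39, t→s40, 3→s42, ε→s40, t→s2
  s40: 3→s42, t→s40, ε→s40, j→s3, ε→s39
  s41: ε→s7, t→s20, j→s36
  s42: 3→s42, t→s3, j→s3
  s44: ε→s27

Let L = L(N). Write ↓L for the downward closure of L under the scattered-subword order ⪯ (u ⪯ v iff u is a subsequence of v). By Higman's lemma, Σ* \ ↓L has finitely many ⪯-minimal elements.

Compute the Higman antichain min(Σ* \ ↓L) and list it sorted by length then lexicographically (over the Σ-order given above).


A = [tj, jt3, 3t33t].

|Q|=45, |F|=11, |δ|=101 (28 ε).
min D↑ (10 st, q0=0, F={5}): 0:t→1,3→2,j→3 1:t→1,3→4,j→5 2:t→6,3→2,j→3 3:t→7,3→3,j→3 4:t→6,3→4,j→5 5:t→5,3→5,j→5 6:t→6,3→8,j→5 7:t→7,3→5,j→5 8:t→8,3→9,j→5 9:t→5,3→9,j→5 (ε-aug+det+¬).
'tj': run [17, 11, 1] end={s3} rej; 2/2 deletions ∈↓L.
'jt3': |S_i|=[17, 6, 4, 1] end={s3} rej; 3/3 deletions ∈↓L.
'3t33t': run [17, 14, 9, 5, 2, 1] end={s3} — reject; 5/5 deletions ∈↓L.
3 words, ⪯-incomp.


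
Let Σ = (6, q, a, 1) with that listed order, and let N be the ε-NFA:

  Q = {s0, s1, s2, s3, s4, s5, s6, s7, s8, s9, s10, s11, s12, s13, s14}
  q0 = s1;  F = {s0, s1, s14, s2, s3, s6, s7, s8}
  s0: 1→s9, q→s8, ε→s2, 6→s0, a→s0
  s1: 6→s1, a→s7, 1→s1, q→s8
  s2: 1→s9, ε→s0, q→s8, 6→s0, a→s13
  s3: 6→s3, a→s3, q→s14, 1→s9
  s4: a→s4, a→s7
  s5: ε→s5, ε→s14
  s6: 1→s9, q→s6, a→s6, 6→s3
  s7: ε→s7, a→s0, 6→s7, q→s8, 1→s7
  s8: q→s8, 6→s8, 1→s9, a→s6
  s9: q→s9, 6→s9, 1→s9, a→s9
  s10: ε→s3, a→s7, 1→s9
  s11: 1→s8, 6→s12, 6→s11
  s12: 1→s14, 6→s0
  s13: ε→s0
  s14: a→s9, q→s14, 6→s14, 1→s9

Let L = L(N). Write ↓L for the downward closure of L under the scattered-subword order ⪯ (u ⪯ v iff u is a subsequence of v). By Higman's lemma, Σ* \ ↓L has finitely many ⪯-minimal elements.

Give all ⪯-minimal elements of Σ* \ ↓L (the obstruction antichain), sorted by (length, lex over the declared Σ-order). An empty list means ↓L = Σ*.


Antichain: [q1, aa1, qa6qa].

|Q|=15, |F|=8, |δ|=52 (7 ε).
min D↑ (8 st, q0=0, F={4}): 0:6→0,q→1,a→2,1→0 1:6→1,q→1,a→3,1→4 2:6→2,q→1,a→5,1→2 3:6→6,q→3,a→3,1→4 4:6→4,q→4,a→4,1→4 5:6→5,q→1,a→5,1→4 6:6→6,q→7,a→6,1→4 7:6→7,q→7,a→4,1→4.
'q1': run [10, 5, 1] end={s9} ∉↓L; 2/2 single-dels accept.
'aa1': N↓-sim [10, 9, 8, 1] end={s9} ∉↓L; 3/3 deletions ∈↓L.
'qa6qa': N↓-sim [10, 5, 4, 3, 2, 1] end={s9} rej; 5/5 single-dels accept.
3 minimals (antichain).


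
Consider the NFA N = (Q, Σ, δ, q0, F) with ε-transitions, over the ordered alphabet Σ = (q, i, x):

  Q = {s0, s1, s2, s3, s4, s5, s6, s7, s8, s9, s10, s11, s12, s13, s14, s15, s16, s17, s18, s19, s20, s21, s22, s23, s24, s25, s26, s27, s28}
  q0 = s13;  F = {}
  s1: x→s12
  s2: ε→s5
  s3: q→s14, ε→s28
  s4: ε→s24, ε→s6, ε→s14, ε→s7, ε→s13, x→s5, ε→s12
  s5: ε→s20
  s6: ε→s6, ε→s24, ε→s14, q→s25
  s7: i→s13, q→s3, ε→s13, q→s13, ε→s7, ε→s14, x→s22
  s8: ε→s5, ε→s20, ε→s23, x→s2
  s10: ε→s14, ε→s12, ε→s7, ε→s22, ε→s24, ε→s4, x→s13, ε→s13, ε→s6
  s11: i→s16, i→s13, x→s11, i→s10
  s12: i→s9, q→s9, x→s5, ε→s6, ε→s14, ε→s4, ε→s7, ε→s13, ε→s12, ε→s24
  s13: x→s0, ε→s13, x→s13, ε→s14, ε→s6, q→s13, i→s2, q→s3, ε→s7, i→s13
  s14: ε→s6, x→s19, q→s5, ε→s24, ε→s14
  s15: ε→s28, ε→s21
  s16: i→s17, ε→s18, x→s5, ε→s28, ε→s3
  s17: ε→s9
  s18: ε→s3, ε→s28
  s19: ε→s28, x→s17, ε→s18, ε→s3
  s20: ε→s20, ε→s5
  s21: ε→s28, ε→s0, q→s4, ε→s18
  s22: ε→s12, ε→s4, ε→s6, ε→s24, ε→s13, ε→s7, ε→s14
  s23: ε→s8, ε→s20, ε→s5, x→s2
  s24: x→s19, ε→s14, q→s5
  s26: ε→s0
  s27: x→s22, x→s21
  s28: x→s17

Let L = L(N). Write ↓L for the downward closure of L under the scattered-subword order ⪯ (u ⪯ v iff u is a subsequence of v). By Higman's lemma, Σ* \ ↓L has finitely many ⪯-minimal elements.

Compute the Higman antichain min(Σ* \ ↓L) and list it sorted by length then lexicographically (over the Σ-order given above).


|Q|=29, |F|=0, |δ|=103 (68 ε).
min D↑ (1 st, q0=0, F={0}): 0:q→0,i→0,x→0 (ε-aug+det+¬).
ε ∈ L(D↑) — L = ∅.

min(Σ*\↓L) = [ε].


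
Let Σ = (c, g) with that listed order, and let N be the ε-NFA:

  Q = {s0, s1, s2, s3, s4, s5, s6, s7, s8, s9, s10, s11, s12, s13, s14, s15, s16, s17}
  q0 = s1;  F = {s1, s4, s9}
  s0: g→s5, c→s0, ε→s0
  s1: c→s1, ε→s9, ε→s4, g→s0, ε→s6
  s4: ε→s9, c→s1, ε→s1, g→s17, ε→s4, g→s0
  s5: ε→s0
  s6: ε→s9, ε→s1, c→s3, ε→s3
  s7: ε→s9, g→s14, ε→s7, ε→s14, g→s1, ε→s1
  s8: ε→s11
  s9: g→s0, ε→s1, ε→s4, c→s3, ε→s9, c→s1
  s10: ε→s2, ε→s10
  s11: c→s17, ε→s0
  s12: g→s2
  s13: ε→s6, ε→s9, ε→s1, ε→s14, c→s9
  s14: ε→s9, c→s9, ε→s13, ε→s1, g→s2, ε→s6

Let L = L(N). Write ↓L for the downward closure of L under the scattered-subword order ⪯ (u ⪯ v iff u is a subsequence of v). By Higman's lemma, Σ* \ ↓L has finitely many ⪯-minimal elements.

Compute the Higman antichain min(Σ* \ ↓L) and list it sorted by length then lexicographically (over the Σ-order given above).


|Q|=18, |F|=3, |δ|=48 (30 ε).
min D↑ (2 st, q0=0, F={1}): 0:c→0,g→1 1:c→1,g→1 [Hopcroft].
'g': |S_i|=[8, 3] end={s0,s17,s5} rej; 1/1 deletions ∈↓L.
1 obstructions.

min(Σ*\↓L) = [g].


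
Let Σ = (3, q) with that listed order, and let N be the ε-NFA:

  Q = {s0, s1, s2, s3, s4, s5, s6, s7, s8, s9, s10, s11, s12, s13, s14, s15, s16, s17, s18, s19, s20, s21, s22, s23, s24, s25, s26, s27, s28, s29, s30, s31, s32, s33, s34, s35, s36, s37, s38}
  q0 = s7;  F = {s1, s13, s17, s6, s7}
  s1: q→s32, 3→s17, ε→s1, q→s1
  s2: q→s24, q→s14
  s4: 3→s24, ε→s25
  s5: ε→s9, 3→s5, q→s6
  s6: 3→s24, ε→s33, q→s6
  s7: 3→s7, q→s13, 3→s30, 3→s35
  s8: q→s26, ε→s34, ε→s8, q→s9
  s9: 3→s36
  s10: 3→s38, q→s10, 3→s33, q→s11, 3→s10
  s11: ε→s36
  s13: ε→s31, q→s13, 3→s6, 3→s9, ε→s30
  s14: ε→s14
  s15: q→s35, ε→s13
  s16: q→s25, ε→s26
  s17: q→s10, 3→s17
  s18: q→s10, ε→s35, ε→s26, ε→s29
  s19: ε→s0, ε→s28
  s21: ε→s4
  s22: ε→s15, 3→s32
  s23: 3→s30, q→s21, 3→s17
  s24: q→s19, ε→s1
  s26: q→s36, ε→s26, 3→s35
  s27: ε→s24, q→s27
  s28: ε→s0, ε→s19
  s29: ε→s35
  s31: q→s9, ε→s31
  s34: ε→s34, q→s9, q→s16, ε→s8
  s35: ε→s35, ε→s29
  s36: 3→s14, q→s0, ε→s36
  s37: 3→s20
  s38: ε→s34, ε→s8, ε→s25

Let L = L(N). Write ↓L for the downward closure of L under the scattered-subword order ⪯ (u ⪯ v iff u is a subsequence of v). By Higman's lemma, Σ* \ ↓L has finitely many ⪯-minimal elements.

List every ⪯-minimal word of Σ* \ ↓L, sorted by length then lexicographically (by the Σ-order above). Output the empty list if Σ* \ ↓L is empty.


Antichain: [q333q].

|Q|=39, |F|=5, |δ|=78 (34 ε).
min D↑ (6 st, q0=0, F={5}): 0:3→0,q→1 1:3→2,q→1 2:3→3,q→2 3:3→4,q→3 4:3→4,q→5 5:3→5,q→5.
'q333q': run [26, 25, 22, 21, 16, 15] end={s0,s10,s11,s14,s16,s25,s26,s29,s33,s34,s35,s36,…} rej; 5/5 deletions ∈↓L.
1 obstructions.


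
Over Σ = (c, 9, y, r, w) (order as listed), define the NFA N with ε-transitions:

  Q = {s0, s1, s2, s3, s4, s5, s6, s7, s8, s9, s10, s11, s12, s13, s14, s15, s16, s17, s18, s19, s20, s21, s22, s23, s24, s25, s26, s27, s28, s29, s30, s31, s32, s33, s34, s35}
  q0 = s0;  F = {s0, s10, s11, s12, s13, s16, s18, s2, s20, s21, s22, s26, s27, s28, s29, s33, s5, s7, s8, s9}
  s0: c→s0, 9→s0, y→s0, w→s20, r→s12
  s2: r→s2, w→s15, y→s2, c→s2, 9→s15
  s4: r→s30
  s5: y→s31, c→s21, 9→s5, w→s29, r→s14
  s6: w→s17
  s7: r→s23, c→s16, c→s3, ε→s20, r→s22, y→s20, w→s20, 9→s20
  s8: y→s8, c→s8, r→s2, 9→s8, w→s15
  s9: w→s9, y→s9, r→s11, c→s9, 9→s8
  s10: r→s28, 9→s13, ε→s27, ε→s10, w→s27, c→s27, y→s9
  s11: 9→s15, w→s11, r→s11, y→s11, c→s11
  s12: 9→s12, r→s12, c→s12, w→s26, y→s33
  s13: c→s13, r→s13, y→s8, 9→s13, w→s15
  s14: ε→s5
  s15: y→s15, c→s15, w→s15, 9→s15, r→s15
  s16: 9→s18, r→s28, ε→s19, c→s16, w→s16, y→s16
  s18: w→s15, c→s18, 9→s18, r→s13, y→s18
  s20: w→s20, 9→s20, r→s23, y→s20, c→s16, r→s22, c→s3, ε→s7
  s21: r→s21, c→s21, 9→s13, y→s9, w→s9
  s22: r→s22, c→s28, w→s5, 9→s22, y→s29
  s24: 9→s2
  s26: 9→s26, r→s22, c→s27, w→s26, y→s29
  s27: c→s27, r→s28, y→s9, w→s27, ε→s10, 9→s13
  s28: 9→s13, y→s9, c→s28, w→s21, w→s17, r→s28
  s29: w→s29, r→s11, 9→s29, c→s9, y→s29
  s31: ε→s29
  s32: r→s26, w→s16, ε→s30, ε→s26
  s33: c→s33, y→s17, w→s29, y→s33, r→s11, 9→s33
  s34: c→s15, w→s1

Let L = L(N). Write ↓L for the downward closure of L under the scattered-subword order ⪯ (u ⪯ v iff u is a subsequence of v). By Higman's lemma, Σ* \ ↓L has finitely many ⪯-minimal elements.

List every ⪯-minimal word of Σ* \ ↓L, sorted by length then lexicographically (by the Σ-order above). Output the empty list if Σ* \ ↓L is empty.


A = [ryr9, wc9w, wrwwr9].

|Q|=36, |F|=20, |δ|=128 (10 ε).
min D↑ (19 st, q0=0, F={13}): 0:c→0,9→0,y→0,r→1,w→2 1:c→1,9→1,y→3,r→1,w→4 2:c→5,9→2,y→2,r→6,w→2 3:c→3,9→3,y→3,r→7,w→8 4:c→9,9→4,y→8,r→6,w→4 5:c→5,9→10,y→5,r→11,w→5 6:c→11,9→6,y→8,r→6,w→12 7:c→7,9→13,y→7,r→7,w→7 8:c→14,9→8,y→8,r→7,w→8 9:c→9,9→15,y→14,r→11,w→9 10:c→10,9→10,y→10,r→15,w→13 11:c→11,9→15,y→14,r→11,w→16 12:c→16,9→12,y→8,r→12,w→8 13:c→13,9→13,y→13,r→13,w→13 14:c→14,9→17,y→14,r→7,w→14 15:c→15,9→15,y→17,r→15,w→13 16:c→16,9→15,y→14,r→16,w→14 17:c→17,9→17,y→17,r→18,w→13 18:c→18,9→13,y→18,r→18,w→13 (ε-aug+det+¬).
'ryr9': |S_i|=[27, 20, 9, 3, 1] end={s15} ∉↓L; 4/4 del acc.
'wc9w': N↓-sim [27, 24, 15, 5, 1] end={s15} rej; 4/4 single-dels accept.
'wrwwr9': N↓-sim [27, 24, 15, 12, 6, 3, 1] end={s15} ∉↓L; 6/6 del acc.
3 obstructions.


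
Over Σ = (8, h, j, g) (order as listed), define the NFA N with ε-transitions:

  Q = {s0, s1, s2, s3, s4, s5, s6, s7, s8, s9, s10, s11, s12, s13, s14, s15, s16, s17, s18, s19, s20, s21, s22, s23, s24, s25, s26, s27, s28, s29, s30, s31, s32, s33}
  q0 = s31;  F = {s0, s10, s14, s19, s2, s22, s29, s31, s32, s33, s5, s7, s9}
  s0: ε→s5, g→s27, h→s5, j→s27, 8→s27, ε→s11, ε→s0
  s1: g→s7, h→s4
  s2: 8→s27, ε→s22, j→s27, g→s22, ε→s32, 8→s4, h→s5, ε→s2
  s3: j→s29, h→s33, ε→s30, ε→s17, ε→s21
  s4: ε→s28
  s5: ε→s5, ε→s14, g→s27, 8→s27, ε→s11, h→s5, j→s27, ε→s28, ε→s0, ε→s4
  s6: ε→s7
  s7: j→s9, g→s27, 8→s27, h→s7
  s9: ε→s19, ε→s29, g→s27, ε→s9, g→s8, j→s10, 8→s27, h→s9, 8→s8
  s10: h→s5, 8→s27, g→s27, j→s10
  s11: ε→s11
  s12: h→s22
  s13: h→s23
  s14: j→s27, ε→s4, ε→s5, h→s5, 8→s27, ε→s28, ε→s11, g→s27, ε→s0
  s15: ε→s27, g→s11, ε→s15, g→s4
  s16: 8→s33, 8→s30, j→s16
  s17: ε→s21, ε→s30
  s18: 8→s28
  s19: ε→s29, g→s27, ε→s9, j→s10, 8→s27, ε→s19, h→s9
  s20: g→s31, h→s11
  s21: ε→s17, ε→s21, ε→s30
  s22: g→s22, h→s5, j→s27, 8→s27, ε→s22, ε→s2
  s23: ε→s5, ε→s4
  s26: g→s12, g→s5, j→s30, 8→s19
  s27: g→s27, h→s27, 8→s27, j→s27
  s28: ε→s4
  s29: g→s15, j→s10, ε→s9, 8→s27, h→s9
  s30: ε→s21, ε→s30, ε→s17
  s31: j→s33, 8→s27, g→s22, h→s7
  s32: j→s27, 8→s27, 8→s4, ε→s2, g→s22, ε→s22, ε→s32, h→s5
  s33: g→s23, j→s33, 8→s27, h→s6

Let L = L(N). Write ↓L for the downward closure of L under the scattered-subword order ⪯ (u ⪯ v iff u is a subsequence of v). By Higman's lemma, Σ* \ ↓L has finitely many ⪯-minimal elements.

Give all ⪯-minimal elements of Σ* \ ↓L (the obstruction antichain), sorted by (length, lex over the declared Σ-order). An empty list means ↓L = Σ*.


min(Σ*\↓L) = [8, hg, gj, jgg, hjjhj].

|Q|=34, |F|=13, |δ|=126 (48 ε).
min D↑ (8 st, q0=0, F={1}): 0:8→1,h→2,j→3,g→4 1:8→1,h→1,j→1,g→1 2:8→1,h→2,j→5,g→1 3:8→1,h→2,j→3,g→6 4:8→1,h→6,j→1,g→4 5:8→1,h→5,j→7,g→1 6:8→1,h→6,j→1,g→1 7:8→1,h→6,j→7,g→1.
'8': N↓-sim [21, 4] end={s27,s28,s4,s8} ∉↓L; 1/1 deletions ∈↓L.
'hg': N↓-sim [21, 15, 6] end={s11,s15,s27,s28,s4,s8} rej; 2/2 single-dels accept.
'gj': run [21, 13, 1] end={s27} rej; 2/2 del acc.
'jgg': run [21, 17, 10, 4] end={s11,s27,s28,s4} rej; 3/3 deletions ∈↓L.
'hjjhj': run [21, 15, 13, 8, 7, 1] end={s27} ∉↓L; 5/5 deletions ∈↓L.
5 minimals (antichain).


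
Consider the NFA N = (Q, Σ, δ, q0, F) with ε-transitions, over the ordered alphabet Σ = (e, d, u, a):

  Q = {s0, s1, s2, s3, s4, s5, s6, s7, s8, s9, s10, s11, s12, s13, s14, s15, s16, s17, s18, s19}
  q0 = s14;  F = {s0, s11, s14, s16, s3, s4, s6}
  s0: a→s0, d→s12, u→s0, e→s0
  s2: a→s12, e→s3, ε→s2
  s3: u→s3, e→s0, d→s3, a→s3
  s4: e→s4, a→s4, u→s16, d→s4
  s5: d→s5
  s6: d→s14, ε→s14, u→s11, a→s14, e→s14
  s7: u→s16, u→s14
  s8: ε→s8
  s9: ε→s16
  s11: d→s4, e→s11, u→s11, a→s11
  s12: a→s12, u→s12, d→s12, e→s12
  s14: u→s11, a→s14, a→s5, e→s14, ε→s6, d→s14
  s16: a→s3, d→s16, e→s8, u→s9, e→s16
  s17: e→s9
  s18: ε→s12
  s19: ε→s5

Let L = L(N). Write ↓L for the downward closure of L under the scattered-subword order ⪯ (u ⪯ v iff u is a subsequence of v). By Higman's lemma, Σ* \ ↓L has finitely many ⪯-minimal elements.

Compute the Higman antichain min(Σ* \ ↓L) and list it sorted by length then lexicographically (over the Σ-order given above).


|Q|=20, |F|=7, |δ|=47 (7 ε).
min D↑ (7 st, q0=0, F={6}): 0:e→0,d→0,u→1,a→0 1:e→1,d→2,u→1,a→1 2:e→2,d→2,u→3,a→2 3:e→3,d→3,u→3,a→4 4:e→5,d→4,u→4,a→4 5:e→5,d→6,u→5,a→5 6:e→6,d→6,u→6,a→6 (ε-aug+det+¬).
'uduaed': N↓-sim [11, 8, 7, 6, 3, 2, 1] end={s12} rej; 6/6 deletions ∈↓L.
1 obstructions.

Antichain: [uduaed].


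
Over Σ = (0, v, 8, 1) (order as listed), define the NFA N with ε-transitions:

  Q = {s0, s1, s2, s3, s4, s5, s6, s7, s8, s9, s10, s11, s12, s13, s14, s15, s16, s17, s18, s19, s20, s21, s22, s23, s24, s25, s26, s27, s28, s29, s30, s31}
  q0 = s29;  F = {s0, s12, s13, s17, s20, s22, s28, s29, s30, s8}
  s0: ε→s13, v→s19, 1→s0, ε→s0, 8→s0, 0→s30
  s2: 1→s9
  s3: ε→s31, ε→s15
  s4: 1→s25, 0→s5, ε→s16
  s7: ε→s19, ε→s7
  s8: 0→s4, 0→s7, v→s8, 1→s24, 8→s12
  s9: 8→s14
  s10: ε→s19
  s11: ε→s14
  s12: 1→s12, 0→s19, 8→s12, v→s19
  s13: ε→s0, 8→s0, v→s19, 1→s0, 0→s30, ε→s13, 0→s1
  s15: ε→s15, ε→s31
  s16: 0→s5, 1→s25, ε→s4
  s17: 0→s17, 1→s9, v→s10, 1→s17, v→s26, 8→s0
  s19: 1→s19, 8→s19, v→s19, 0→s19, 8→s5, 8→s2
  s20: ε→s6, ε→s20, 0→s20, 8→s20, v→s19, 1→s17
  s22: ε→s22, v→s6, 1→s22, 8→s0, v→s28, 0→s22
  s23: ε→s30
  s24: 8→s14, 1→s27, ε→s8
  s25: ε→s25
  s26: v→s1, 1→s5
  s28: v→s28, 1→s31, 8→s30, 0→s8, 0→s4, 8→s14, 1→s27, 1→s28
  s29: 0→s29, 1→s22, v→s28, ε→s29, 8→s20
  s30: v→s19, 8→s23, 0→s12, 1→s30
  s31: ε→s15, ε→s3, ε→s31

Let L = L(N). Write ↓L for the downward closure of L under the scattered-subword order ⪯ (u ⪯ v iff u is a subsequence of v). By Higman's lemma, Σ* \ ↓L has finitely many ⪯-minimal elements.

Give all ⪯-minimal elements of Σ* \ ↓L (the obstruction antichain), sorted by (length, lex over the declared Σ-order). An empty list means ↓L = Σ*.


min(Σ*\↓L) = [8v, v00, 18000].

|Q|=32, |F|=10, |δ|=89 (24 ε).
min D↑ (10 st, q0=0, F={6}): 0:0→0,v→1,8→2,1→3 1:0→4,v→1,8→5,1→1 2:0→2,v→6,8→2,1→7 3:0→3,v→1,8→8,1→3 4:0→6,v→4,8→9,1→4 5:0→9,v→6,8→5,1→5 6:0→6,v→6,8→6,1→6 7:0→7,v→6,8→8,1→7 8:0→5,v→6,8→8,1→8 9:0→6,v→6,8→9,1→9 (ε-aug+det+¬).
'8v': run [29, 16, 8] end={s1,s10,s14,s19,s2,s26,s5,s9} rej; 2/2 single-dels accept.
'v00': N↓-sim [29, 23, 13, 9] end={s14,s16,s19,s2,s25,s4,s5,s7,s9} — reject; 3/3 del acc.
'18000': |S_i|=[29, 27, 11, 9, 6, 5] end={s14,s19,s2,s5,s9} rej; 5/5 single-dels accept.
3 obstructions.


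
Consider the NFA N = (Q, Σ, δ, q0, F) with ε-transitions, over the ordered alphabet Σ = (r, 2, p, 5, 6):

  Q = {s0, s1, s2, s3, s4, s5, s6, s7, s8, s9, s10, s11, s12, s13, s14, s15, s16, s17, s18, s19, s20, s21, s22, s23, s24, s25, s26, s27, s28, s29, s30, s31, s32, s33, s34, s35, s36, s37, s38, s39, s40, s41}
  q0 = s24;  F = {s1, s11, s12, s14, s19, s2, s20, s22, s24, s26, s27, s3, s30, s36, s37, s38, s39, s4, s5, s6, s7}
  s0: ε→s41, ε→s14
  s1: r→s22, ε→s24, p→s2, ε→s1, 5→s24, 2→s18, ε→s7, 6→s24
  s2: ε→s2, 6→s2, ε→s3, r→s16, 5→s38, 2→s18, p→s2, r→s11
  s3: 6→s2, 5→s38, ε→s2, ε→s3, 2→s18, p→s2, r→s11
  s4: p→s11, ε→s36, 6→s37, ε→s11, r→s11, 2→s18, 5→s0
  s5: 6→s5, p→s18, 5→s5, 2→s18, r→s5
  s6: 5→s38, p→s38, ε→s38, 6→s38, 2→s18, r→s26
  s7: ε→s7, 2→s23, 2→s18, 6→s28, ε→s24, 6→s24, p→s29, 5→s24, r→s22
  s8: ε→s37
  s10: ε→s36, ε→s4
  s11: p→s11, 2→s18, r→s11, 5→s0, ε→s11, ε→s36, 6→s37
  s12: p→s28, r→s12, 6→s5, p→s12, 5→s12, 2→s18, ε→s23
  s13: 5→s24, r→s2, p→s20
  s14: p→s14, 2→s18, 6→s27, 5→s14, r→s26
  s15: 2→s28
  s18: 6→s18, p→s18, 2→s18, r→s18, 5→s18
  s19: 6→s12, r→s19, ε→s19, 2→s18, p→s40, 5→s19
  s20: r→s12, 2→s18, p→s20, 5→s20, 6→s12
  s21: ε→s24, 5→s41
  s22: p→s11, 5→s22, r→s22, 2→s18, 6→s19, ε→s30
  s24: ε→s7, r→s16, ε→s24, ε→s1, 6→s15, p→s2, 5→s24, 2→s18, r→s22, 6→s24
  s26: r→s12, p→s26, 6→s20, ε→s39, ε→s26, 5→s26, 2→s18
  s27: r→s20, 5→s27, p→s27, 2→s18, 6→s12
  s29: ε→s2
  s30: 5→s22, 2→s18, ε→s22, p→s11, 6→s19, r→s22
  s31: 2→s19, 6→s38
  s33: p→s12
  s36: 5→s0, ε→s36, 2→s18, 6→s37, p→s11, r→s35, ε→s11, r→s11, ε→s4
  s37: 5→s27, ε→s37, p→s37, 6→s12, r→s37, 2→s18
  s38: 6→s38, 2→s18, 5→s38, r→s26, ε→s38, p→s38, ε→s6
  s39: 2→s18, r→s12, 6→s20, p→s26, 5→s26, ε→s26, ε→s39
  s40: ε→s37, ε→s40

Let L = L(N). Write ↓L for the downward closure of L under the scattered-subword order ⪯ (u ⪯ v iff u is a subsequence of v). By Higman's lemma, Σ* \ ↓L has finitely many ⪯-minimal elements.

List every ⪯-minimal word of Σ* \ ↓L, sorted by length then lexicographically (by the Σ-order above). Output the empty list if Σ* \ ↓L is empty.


|Q|=42, |F|=21, |δ|=165 (40 ε).
min D↑ (14 st, q0=0, F={2}): 0:r→1,2→2,p→3,5→0,6→0 1:r→1,2→2,p→4,5→1,6→5 2:r→2,2→2,p→2,5→2,6→2 3:r→4,2→2,p→3,5→6,6→3 4:r→4,2→2,p→4,5→7,6→8 5:r→5,2→2,p→8,5→5,6→9 6:r→10,2→2,p→6,5→6,6→6 7:r→10,2→2,p→7,5→7,6→11 8:r→8,2→2,p→8,5→11,6→9 9:r→9,2→2,p→9,5→9,6→12 10:r→9,2→2,p→10,5→10,6→13 11:r→13,2→2,p→11,5→11,6→9 12:r→12,2→2,p→2,5→12,6→12 13:r→9,2→2,p→13,5→13,6→9 (ε-aug+det+¬).
'2': N↓-sim [31, 3] end={s18,s23,s28} rej; 1/1 del acc.
'r666p': run [31, 22, 10, 5, 2, 1] end={s18} ∉↓L; 5/5 del acc.
'p5rr6p': N↓-sim [31, 24, 14, 8, 5, 2, 1] end={s18} ∉↓L; 6/6 deletions ∈↓L.
3 minimals (antichain).

A = [2, r666p, p5rr6p].


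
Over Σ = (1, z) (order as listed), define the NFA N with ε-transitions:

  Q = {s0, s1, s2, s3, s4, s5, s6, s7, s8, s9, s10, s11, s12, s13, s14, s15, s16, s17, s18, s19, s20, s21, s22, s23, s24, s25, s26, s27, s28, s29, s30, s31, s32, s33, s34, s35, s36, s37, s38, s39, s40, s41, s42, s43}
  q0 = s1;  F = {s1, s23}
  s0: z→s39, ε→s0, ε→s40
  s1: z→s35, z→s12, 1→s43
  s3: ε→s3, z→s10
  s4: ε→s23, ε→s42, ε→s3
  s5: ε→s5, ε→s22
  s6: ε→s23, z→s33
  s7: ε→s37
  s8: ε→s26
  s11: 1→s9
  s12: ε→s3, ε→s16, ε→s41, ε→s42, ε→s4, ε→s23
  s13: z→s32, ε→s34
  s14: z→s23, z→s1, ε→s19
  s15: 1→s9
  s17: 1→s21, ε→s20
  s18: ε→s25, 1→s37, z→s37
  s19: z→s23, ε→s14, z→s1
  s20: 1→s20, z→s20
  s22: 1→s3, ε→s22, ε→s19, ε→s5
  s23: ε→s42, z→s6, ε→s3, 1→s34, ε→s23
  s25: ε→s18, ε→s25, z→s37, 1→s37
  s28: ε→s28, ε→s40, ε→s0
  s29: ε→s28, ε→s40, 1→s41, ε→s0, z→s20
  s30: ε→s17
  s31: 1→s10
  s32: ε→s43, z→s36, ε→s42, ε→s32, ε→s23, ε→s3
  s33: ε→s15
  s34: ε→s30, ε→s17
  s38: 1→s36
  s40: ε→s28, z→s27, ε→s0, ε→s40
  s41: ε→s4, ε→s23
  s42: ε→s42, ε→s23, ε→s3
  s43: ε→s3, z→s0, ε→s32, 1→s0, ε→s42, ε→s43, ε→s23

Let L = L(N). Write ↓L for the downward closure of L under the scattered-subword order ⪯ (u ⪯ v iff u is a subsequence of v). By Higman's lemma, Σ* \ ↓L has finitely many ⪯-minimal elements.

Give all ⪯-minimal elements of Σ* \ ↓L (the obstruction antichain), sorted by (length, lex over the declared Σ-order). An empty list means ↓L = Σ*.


A = [11, z1].

|Q|=44, |F|=2, |δ|=89 (58 ε).
min D↑ (3 st, q0=0, F={2}): 0:1→1,z→1 1:1→2,z→1 2:1→2,z→2 (ε-aug+det+¬).
'11': |S_i|=[27, 21, 11] end={s0,s17,s20,s21,s27,s28,s30,s34,s39,s40,s9} — reject; 2/2 deletions ∈↓L.
'z1': run [27, 24, 6] end={s17,s20,s21,s30,s34,s9} rej; 2/2 deletions ∈↓L.
2 minimals (antichain).


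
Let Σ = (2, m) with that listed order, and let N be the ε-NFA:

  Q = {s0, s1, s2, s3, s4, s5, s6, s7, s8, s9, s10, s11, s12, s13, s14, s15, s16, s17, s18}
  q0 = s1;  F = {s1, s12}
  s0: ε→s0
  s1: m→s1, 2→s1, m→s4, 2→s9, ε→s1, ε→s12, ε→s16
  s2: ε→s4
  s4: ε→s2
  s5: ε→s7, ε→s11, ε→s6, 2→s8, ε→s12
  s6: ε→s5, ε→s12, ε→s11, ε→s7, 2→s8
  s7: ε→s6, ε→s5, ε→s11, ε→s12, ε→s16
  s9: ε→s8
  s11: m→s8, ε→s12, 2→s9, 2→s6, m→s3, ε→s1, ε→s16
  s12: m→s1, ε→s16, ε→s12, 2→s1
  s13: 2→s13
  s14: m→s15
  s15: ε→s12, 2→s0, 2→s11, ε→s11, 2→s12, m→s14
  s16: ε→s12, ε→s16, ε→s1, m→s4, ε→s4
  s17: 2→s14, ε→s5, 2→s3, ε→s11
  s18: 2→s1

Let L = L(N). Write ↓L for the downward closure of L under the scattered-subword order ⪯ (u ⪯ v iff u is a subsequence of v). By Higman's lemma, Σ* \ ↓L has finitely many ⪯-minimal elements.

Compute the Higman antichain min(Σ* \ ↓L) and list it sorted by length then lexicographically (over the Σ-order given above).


|Q|=19, |F|=2, |δ|=55 (33 ε).
min D↑ (1 st, q0=0, F={}): 0:2→0,m→0.
L(D↑) = ∅ ⇒ ↓L = Σ*.

A = [].


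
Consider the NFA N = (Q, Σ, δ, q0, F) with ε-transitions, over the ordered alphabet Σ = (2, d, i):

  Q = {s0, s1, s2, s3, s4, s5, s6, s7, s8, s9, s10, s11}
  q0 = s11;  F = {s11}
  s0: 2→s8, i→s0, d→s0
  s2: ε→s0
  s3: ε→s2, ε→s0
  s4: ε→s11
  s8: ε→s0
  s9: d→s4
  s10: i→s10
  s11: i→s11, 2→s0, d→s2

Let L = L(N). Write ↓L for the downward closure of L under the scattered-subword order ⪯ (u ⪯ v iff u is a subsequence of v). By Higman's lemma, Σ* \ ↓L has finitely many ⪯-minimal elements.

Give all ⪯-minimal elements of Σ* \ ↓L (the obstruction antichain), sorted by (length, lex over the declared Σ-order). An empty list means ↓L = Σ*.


|Q|=12, |F|=1, |δ|=13 (5 ε).
min D↑ (2 st, q0=0, F={1}): 0:2→1,d→1,i→0 1:2→1,d→1,i→1 [Hopcroft].
'2': run [4, 2] end={s0,s8} ∉↓L; 1/1 del acc.
'd': N↓-sim [4, 3] end={s0,s2,s8} — reject; 1/1 del acc.
2 minimals (antichain).

min(Σ*\↓L) = [2, d].


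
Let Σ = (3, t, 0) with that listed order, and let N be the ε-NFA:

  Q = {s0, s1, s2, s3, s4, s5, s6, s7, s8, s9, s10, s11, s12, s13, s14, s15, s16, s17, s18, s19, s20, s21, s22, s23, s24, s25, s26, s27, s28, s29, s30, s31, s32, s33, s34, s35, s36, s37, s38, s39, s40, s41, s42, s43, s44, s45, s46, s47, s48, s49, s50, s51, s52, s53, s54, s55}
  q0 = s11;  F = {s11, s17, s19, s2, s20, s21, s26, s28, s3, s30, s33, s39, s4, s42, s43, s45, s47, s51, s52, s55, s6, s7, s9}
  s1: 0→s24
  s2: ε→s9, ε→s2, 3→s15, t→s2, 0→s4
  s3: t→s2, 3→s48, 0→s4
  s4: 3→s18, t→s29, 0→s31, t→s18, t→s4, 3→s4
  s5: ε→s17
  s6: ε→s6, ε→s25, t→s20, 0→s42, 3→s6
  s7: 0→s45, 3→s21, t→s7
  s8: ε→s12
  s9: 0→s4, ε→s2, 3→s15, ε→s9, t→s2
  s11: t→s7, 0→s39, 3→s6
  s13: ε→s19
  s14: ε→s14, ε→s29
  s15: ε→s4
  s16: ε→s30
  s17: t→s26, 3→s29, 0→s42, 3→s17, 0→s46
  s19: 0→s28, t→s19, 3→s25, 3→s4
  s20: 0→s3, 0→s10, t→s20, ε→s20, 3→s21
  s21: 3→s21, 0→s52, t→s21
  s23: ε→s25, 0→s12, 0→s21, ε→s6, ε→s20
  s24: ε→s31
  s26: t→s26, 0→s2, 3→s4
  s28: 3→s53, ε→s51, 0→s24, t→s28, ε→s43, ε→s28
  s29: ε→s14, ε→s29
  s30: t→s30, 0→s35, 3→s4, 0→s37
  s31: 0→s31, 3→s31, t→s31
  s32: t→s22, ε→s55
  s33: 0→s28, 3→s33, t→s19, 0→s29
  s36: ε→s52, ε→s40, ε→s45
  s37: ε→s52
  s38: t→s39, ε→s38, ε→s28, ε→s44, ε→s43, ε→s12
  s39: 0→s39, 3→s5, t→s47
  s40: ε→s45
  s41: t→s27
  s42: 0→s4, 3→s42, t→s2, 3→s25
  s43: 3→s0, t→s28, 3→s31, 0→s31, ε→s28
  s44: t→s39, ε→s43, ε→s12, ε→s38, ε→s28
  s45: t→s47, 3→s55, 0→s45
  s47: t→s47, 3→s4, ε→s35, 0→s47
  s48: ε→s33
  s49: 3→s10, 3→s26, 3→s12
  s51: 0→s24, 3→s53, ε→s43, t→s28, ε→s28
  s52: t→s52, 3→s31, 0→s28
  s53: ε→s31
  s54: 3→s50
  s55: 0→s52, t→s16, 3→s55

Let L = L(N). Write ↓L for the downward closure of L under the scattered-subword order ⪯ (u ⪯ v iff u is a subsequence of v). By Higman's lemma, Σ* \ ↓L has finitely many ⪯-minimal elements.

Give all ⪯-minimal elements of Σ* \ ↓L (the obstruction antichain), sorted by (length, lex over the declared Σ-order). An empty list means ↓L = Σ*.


|Q|=56, |F|=23, |δ|=138 (44 ε).
min D↑ (21 st, q0=0, F={17}): 0:3→1,t→2,0→3 1:3→1,t→4,0→5 2:3→6,t→2,0→7 3:3→8,t→9,0→3 4:3→6,t→4,0→10 5:3→5,t→11,0→12 6:3→6,t→6,0→13 7:3→14,t→9,0→7 8:3→8,t→15,0→5 9:3→12,t→9,0→9 10:3→16,t→11,0→12 11:3→12,t→11,0→12 12:3→12,t→12,0→17 13:3→17,t→13,0→18 14:3→14,t→19,0→13 15:3→12,t→15,0→11 16:3→16,t→20,0→18 17:3→17,t→17,0→17 18:3→17,t→18,0→17 19:3→12,t→19,0→13 20:3→12,t→20,0→18 (ε-aug+det+¬).
'3000': |S_i|=[39, 34, 25, 11, 2] end={s24,s31} ∉↓L; 4/4 deletions ∈↓L.
't303': |S_i|=[39, 32, 23, 12, 3] end={s0,s31,s53} ∉↓L; 4/4 deletions ∈↓L.
'0t30': |S_i|=[39, 34, 23, 9, 1] end={s31} ∉↓L; 4/4 deletions ∈↓L.
3 obstructions.

Antichain: [3000, t303, 0t30].
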